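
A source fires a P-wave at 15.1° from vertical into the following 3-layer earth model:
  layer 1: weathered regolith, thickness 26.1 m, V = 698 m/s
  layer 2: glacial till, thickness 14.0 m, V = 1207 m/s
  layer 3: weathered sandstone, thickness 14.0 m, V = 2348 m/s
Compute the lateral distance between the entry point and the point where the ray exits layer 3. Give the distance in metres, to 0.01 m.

Ray parameter p = sin 15.1° / 698 m/s = 3.7322e-04 s/m.
Layer 1: θ = 15.10°; offset = 26.1·tan 15.10° = 7.0423 m.
Layer 2: sin θ = p·1207 = 0.4505 → θ = 26.77°; offset = 14.0·tan 26.77° = 7.0639 m.
Layer 3: sin θ = p·2348 = 0.8763 → θ = 61.20°; offset = 14.0·tan 61.20° = 25.4664 m.
Total horizontal offset = 39.5726 m.

39.57 m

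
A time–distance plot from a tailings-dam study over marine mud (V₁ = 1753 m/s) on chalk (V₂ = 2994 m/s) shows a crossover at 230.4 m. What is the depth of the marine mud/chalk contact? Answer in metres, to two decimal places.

x_cross = 2h·√((V₂+V₁)/(V₂−V₁)) → h = x_cross / (2·√((V₂+V₁)/(V₂−V₁))).
√((V₂+V₁)/(V₂−V₁)) = √((2994+1753)/(2994−1753)) = 1.9558.
h = 230.4 / (2·1.9558) = 58.90 m.

58.90 m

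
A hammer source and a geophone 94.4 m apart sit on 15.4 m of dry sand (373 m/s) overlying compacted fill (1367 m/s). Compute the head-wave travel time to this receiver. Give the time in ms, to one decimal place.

t = x/V₂ + 2h·√(V₂²−V₁²)/(V₁V₂).
√(V₂²−V₁²) = √(1367²−373²) = 1315.1 m/s; delay term = 2·15.4·1315.1/(373·1367) = 0.07944 s.
t = 94.4/1367 + 0.07944 = 0.14850 s.

148.5 ms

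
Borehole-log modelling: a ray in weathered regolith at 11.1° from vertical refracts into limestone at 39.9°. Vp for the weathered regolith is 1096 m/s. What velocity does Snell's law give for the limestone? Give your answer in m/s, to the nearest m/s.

3652 m/s

Snell's law: sin 11.1°/V₁ = sin 39.9°/V₂.
V₂ = V₁·sin 39.9°/sin 11.1° = 1096 × 3.3318 = 3651.68 m/s.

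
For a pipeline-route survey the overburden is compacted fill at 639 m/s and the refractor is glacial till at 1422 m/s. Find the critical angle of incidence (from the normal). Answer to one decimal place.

At critical incidence the refracted ray runs along the interface (θ₂ = 90°), so sin θ_c = V₁/V₂.
θ_c = arcsin(639/1422) = arcsin 0.4494 = 26.70°.

26.7°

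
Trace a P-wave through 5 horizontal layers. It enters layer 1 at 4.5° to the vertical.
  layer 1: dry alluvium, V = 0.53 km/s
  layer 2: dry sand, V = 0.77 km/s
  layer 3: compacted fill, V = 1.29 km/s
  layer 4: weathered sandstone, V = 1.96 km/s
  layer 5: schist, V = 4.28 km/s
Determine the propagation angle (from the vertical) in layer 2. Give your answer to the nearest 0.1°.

6.5°

Snell's law across each interface conserves sin θ / V, so sin θ_2 = V_2·sin θ₁/V₁.
sin θ_2 = 0.77 × sin 4.5° / 0.53 = 0.1140.
θ_2 = 6.55° from the vertical.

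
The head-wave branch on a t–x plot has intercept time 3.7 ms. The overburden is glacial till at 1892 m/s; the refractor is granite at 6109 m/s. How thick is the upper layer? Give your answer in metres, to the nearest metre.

θ_c = arcsin(1892/6109) = 18.04°; cos θ_c = 0.9508.
tᵢ = 2h cos θ_c/V₁ ⇒ h = tᵢ·V₁/(2 cos θ_c) = 0.0037·1892/(2·0.9508) = 3.68 m.

4 m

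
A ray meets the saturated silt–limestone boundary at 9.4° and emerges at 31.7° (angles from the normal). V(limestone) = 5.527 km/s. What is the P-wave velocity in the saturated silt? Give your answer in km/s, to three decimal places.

1.718 km/s

sin 9.4° = 0.1633; sin 31.7° = 0.5255.
V₁ = V₂·(sin θ₁/sin θ₂) = 5.527·(0.1633/0.5255) = 1.718 km/s.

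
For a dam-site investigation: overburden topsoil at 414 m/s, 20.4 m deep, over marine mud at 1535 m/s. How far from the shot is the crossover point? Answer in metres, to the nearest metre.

x_cross = 2h·√((V₂+V₁)/(V₂−V₁)).
(V₂+V₁)/(V₂−V₁) = (1535+414)/(1535−414) = 1.7386; √ = 1.3186.
x_cross = 2·20.4·1.3186 = 53.80 m.

54 m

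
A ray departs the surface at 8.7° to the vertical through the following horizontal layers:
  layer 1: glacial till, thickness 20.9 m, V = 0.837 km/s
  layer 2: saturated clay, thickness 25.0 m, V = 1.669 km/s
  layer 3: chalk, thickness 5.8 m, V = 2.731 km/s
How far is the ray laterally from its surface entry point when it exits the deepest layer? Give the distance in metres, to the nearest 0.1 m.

Ray parameter p = sin 8.7° / 0.837 km/s = 1.8072e-01 s/km.
Layer 1: θ = 8.70°; offset = 20.9·tan 8.70° = 3.198 m.
Layer 2: sin θ = p·1.669 = 0.3016 → θ = 17.55°; offset = 25.0·tan 17.55° = 7.909 m.
Layer 3: sin θ = p·2.731 = 0.4935 → θ = 29.57°; offset = 5.8·tan 29.57° = 3.291 m.
Total horizontal offset = 14.398 m.

14.4 m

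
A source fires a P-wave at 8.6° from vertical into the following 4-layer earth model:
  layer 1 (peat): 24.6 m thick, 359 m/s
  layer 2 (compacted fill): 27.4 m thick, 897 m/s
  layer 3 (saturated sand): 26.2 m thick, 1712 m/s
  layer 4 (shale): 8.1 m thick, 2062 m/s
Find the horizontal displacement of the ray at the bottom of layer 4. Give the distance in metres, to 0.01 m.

Ray parameter p = sin 8.6° / 359 m/s = 4.1653e-04 s/m.
Layer 1: θ = 8.60°; offset = 24.6·tan 8.60° = 3.7204 m.
Layer 2: sin θ = p·897 = 0.3736 → θ = 21.94°; offset = 27.4·tan 21.94° = 11.0368 m.
Layer 3: sin θ = p·1712 = 0.7131 → θ = 45.49°; offset = 26.2·tan 45.49° = 26.6502 m.
Layer 4: sin θ = p·2062 = 0.8589 → θ = 59.19°; offset = 8.1·tan 59.19° = 13.5837 m.
Total horizontal offset = 54.9911 m.

54.99 m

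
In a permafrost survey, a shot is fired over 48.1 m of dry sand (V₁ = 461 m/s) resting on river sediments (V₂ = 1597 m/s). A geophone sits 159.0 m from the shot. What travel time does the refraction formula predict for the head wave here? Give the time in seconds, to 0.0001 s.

t = x/V₂ + 2h·√(V₂²−V₁²)/(V₁V₂).
√(V₂²−V₁²) = √(1597²−461²) = 1529.0 m/s; delay term = 2·48.1·1529.0/(461·1597) = 0.19979 s.
t = 159.0/1597 + 0.19979 = 0.29936 s.

0.2994 s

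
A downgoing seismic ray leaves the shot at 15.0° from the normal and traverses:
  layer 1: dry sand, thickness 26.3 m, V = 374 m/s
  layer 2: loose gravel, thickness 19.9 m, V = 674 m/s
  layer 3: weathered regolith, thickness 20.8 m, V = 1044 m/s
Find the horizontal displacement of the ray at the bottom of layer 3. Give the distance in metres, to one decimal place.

Apply Snell's law at each interface; in layer i the horizontal offset is hᵢ·tan θᵢ.
Layer 1: θ = 15.00°; offset = 26.3·tan 15.00° = 7.047 m.
Layer 2: sin θ = 674·sin 15.0°/374 = 0.4664, θ = 27.80°; offset = 19.9·tan 27.80° = 10.493 m.
Layer 3: sin θ = 1044·sin 15.0°/374 = 0.7225, θ = 46.26°; offset = 20.8·tan 46.26° = 21.735 m.
Σ offsets = 39.276 m.

39.3 m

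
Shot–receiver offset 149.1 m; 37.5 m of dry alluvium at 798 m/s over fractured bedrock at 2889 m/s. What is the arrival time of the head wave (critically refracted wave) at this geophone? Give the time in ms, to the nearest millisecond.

142 ms

t = x/V₂ + 2h·√(V₂²−V₁²)/(V₁V₂).
√(V₂²−V₁²) = √(2889²−798²) = 2776.6 m/s; delay term = 2·37.5·2776.6/(798·2889) = 0.09033 s.
t = 149.1/2889 + 0.09033 = 0.14194 s.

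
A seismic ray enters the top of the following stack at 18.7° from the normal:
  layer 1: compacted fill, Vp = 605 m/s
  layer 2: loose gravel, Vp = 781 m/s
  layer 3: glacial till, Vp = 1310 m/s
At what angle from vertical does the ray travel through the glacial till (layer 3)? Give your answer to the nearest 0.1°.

44.0°

Ray parameter p = sin 18.7° / 605 = 5.2994e-04 s/m.
sin θ_3 = p·V_3 = 5.2994e-04 × 1310 = 0.6942.
θ_3 = 43.97° from the vertical.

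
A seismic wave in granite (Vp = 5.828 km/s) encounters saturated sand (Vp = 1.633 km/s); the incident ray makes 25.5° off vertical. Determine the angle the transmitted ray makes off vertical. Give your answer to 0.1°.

sin θ₁/V₁ = sin θ₂/V₂ ⇒ sin θ₂ = 1.633·sin 25.5°/5.828 = 1.633·0.4305/5.828 = 0.1206.
θ₂ = arcsin 0.1206 = 6.93° from the normal.

6.9°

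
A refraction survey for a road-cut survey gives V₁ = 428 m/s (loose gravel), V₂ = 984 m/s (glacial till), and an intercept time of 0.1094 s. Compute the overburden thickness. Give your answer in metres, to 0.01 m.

h = tᵢ·V₁·V₂ / (2·√(V₂²−V₁²)).
√(V₂²−V₁²) = √(984² − 428²) = 886.0 m/s.
h = 0.1094 s × 428 × 984 / (2 × 886.0) = 26.00 m.

26.00 m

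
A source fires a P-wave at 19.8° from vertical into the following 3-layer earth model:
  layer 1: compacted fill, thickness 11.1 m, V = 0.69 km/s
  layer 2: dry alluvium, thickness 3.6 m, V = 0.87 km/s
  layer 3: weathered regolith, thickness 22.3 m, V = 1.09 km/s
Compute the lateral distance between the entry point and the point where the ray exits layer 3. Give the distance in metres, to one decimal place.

19.8 m

Apply Snell's law at each interface; in layer i the horizontal offset is hᵢ·tan θᵢ.
Layer 1: θ = 19.80°; offset = 11.1·tan 19.80° = 3.996 m.
Layer 2: sin θ = 0.87·sin 19.8°/0.69 = 0.4271, θ = 25.28°; offset = 3.6·tan 25.28° = 1.700 m.
Layer 3: sin θ = 1.09·sin 19.8°/0.69 = 0.5351, θ = 32.35°; offset = 22.3·tan 32.35° = 14.125 m.
Total horizontal offset = 19.822 m.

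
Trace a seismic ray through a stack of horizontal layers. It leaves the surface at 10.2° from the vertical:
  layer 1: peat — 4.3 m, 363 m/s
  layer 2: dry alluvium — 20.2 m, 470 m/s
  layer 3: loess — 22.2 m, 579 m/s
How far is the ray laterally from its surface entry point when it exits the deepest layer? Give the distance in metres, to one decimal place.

12.1 m

p = sin θ₁/V₁ = sin 10.2°/363 = 4.8784e-04 s/m is conserved through the stack.
Layer 1: θ = 10.20°; offset = 4.3·tan 10.20° = 0.774 m.
Layer 2: sin θ = p·470 = 0.2293 → θ = 13.25°; offset = 20.2·tan 13.25° = 4.758 m.
Layer 3: sin θ = p·579 = 0.2825 → θ = 16.41°; offset = 22.2·tan 16.41° = 6.537 m.
Summing the layer offsets gives 12.069 m.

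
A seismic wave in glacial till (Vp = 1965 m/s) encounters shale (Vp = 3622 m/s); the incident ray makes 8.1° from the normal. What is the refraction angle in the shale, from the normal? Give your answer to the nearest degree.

15°

Snell's law: sin θ₂ = (V₂/V₁)·sin θ₁ = (3622/1965)·sin 8.1° = 0.2597.
θ₂ = sin⁻¹(0.2597) = 15.05° (from vertical).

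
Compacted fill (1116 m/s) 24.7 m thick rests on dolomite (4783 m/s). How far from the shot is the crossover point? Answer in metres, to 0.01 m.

x_cross = 2h·√((V₂+V₁)/(V₂−V₁)).
(V₂+V₁)/(V₂−V₁) = (4783+1116)/(4783−1116) = 1.6087; √ = 1.2683.
x_cross = 2·24.7·1.2683 = 62.66 m.

62.66 m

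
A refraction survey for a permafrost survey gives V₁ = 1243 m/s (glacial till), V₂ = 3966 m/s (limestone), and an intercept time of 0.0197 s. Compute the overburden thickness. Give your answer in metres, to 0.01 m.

12.89 m

θ_c = arcsin(1243/3966) = 18.27°; cos θ_c = 0.9496.
tᵢ = 2h cos θ_c/V₁ ⇒ h = tᵢ·V₁/(2 cos θ_c) = 0.0197·1243/(2·0.9496) = 12.89 m.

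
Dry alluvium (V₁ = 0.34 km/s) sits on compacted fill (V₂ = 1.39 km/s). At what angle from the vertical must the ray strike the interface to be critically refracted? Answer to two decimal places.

At critical incidence the refracted ray runs along the interface (θ₂ = 90°), so sin θ_c = V₁/V₂.
θ_c = arcsin(0.34/1.39) = arcsin 0.2446 = 14.16°.

14.16°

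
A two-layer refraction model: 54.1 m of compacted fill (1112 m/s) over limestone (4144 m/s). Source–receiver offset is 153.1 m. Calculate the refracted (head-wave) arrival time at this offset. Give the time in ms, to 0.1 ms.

t = x/V₂ + 2h·√(V₂²−V₁²)/(V₁V₂).
√(V₂²−V₁²) = √(4144²−1112²) = 3992.0 m/s; delay term = 2·54.1·3992.0/(1112·4144) = 0.09373 s.
t = 153.1/4144 + 0.09373 = 0.13068 s.

130.7 ms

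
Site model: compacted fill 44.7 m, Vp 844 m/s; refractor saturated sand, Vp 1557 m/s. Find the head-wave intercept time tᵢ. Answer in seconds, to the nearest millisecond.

θ_c = arcsin(V₁/V₂) = arcsin(844/1557) = 32.82°; cos θ_c = 0.8403.
tᵢ = 2h·cos θ_c / V₁ = 2·44.7·0.8403 / 844 = 0.08901 s.

0.089 s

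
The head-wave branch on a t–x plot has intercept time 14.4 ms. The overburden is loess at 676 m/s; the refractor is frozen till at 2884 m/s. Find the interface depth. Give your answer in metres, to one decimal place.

5.0 m

θ_c = arcsin(676/2884) = 13.56°; cos θ_c = 0.9721.
tᵢ = 2h cos θ_c/V₁ ⇒ h = tᵢ·V₁/(2 cos θ_c) = 0.0144·676/(2·0.9721) = 5.01 m.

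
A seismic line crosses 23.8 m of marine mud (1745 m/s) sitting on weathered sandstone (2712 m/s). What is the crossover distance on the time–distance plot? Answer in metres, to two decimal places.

102.19 m

x_cross = 2h·√((V₂+V₁)/(V₂−V₁)).
(V₂+V₁)/(V₂−V₁) = (2712+1745)/(2712−1745) = 4.6091; √ = 2.1469.
x_cross = 2·23.8·2.1469 = 102.19 m.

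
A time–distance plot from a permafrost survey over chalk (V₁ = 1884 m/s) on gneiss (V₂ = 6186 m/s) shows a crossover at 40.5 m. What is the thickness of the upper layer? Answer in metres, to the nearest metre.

h = (x_cross/2)·√((V₂−V₁)/(V₂+V₁)).
(V₂−V₁)/(V₂+V₁) = (6186−1884)/(6186+1884) = 0.5331; √ = 0.7301.
h = (40.5/2)·0.7301 = 14.79 m.

15 m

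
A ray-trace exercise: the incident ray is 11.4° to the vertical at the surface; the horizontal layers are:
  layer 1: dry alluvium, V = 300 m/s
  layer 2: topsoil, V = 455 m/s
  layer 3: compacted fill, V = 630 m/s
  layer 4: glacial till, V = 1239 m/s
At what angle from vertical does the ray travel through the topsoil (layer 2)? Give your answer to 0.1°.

Snell's law across each interface conserves sin θ / V, so sin θ_2 = V_2·sin θ₁/V₁.
sin θ_2 = 455 × sin 11.4° / 300 = 0.2998.
θ_2 = 17.44° from the vertical.

17.4°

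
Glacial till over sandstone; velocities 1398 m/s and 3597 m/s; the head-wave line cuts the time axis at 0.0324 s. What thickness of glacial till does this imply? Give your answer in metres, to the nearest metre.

θ_c = arcsin(1398/3597) = 22.87°; cos θ_c = 0.9214.
tᵢ = 2h cos θ_c/V₁ ⇒ h = tᵢ·V₁/(2 cos θ_c) = 0.0324·1398/(2·0.9214) = 24.58 m.

25 m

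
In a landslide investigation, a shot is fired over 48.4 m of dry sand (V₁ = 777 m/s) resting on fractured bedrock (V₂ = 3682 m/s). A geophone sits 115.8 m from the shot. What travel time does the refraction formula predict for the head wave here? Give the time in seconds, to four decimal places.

θ_c = arcsin(V₁/V₂) = arcsin(777/3682) = 12.18°, cos θ_c = 0.9775.
Intercept time tᵢ = 2h cos θ_c / V₁ = 2·48.4·0.9775/777 = 0.12178 s.
t = x/V₂ + tᵢ = 115.8/3682 + 0.12178 = 0.15323 s.

0.1532 s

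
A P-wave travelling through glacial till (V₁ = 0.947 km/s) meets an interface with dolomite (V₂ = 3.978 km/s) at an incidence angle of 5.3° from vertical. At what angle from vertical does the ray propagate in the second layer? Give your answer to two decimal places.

22.83°

Snell's law: sin θ₂ = (V₂/V₁)·sin θ₁ = (3.978/0.947)·sin 5.3° = 0.3880.
θ₂ = arcsin 0.3880 = 22.83° from the normal.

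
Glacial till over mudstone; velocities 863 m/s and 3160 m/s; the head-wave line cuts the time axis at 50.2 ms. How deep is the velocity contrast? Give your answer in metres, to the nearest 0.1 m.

22.5 m

h = tᵢ·V₁·V₂ / (2·√(V₂²−V₁²)).
√(V₂²−V₁²) = √(3160² − 863²) = 3039.9 m/s.
h = 0.0502 s × 863 × 3160 / (2 × 3039.9) = 22.52 m.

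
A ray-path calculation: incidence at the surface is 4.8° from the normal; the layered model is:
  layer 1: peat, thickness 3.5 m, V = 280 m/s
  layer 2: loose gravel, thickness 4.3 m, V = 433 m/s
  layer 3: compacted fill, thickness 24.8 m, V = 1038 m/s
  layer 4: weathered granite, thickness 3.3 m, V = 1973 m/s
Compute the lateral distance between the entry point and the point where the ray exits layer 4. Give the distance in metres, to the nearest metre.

11 m

p = sin θ₁/V₁ = sin 4.8°/280 = 2.9885e-04 s/m is conserved through the stack.
Layer 1: θ = 4.80°; offset = 3.5·tan 4.80° = 0.294 m.
Layer 2: sin θ = p·433 = 0.1294 → θ = 7.44°; offset = 4.3·tan 7.44° = 0.561 m.
Layer 3: sin θ = p·1038 = 0.3102 → θ = 18.07°; offset = 24.8·tan 18.07° = 8.092 m.
Layer 4: sin θ = p·1973 = 0.5896 → θ = 36.13°; offset = 3.3·tan 36.13° = 2.409 m.
Summing the layer offsets gives 11.356 m.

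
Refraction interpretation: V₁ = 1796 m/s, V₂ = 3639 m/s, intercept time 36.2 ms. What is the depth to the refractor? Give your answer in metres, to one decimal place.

37.4 m

θ_c = arcsin(1796/3639) = 29.57°; cos θ_c = 0.8697.
tᵢ = 2h cos θ_c/V₁ ⇒ h = tᵢ·V₁/(2 cos θ_c) = 0.0362·1796/(2·0.8697) = 37.38 m.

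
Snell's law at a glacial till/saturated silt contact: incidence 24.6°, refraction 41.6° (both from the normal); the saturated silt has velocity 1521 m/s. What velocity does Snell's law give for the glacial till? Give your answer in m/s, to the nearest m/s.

954 m/s

Snell's law: sin 24.6°/V₁ = sin 41.6°/V₂.
V₁ = V₂·sin 24.6°/sin 41.6° = 1521 × 0.6270 = 953.66 m/s.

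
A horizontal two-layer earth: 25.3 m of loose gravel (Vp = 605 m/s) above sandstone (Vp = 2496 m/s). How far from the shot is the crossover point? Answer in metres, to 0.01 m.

x_cross = 2h·√((V₂+V₁)/(V₂−V₁)).
(V₂+V₁)/(V₂−V₁) = (2496+605)/(2496−605) = 1.6399; √ = 1.2806.
x_cross = 2·25.3·1.2806 = 64.80 m.

64.80 m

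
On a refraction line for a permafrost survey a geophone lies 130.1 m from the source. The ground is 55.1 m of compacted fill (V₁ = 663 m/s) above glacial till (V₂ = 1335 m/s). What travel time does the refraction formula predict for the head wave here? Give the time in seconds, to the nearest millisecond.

0.242 s

θ_c = arcsin(V₁/V₂) = arcsin(663/1335) = 29.78°, cos θ_c = 0.8680.
Intercept time tᵢ = 2h cos θ_c / V₁ = 2·55.1·0.8680/663 = 0.14427 s.
t = x/V₂ + tᵢ = 130.1/1335 + 0.14427 = 0.24172 s.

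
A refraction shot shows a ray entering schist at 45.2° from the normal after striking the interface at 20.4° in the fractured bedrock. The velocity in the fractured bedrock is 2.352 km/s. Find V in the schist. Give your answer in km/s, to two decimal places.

Snell's law: sin 20.4°/V₁ = sin 45.2°/V₂.
V₂ = V₁·sin 45.2°/sin 20.4° = 2.352 × 2.0357 = 4.79 km/s.

4.79 km/s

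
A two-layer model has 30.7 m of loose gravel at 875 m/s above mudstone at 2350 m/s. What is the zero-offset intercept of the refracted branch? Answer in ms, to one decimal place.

65.1 ms

tᵢ = 2h·√(V₂²−V₁²)/(V₁V₂).
√(V₂²−V₁²) = √(2350²−875²) = 2181.0 m/s.
tᵢ = 2·30.7·2181.0/(875·2350) = 0.06513 s.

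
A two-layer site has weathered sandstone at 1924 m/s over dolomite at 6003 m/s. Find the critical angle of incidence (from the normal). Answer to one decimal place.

18.7°

At critical incidence the refracted ray runs along the interface (θ₂ = 90°), so sin θ_c = V₁/V₂.
θ_c = arcsin(1924/6003) = arcsin 0.3205 = 18.69°.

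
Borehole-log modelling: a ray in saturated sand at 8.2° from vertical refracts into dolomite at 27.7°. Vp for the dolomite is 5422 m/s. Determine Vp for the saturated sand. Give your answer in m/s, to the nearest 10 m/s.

1660 m/s

Snell's law: sin 8.2°/V₁ = sin 27.7°/V₂.
V₁ = V₂·sin 8.2°/sin 27.7° = 5422 × 0.3068 = 1663.65 m/s.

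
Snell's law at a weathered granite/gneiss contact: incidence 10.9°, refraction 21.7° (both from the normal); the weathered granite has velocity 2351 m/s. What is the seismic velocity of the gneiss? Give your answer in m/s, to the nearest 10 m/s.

sin 10.9° = 0.1891; sin 21.7° = 0.3697.
V₂ = V₁·(sin θ₂/sin θ₁) = 2351·(0.3697/0.1891) = 4597.02 m/s.

4600 m/s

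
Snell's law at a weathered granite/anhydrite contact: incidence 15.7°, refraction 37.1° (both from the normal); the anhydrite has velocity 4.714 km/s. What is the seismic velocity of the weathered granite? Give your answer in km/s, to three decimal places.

2.115 km/s

sin 15.7° = 0.2706; sin 37.1° = 0.6032.
V₁ = V₂·(sin θ₁/sin θ₂) = 4.714·(0.2706/0.6032) = 2.115 km/s.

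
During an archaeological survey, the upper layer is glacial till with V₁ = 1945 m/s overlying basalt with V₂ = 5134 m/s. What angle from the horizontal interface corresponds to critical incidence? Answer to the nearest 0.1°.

67.7°

Critical incidence: sin θ_c = V₁/V₂ = 1945/5134 = 0.3788.
θ_c = arcsin 0.3788 = 22.26°.
Measured from the interface: 90° − 22.26° = 67.74°.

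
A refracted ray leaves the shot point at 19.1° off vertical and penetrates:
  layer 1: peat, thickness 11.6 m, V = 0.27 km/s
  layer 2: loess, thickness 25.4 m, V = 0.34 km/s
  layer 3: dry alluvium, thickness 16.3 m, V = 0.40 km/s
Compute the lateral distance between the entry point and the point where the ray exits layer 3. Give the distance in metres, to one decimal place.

Apply Snell's law at each interface; in layer i the horizontal offset is hᵢ·tan θᵢ.
Layer 1: θ = 19.10°; offset = 11.6·tan 19.10° = 4.017 m.
Layer 2: sin θ = 0.34·sin 19.1°/0.27 = 0.4121, θ = 24.33°; offset = 25.4·tan 24.33° = 11.487 m.
Layer 3: sin θ = 0.40·sin 19.1°/0.27 = 0.4848, θ = 29.00°; offset = 16.3·tan 29.00° = 9.034 m.
Summing the layer offsets gives 24.538 m.

24.5 m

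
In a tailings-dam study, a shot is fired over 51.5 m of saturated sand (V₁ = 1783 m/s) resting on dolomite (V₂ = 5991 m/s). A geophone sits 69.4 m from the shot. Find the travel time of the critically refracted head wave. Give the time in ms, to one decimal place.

66.7 ms

t = x/V₂ + 2h·√(V₂²−V₁²)/(V₁V₂).
√(V₂²−V₁²) = √(5991²−1783²) = 5719.5 m/s; delay term = 2·51.5·5719.5/(1783·5991) = 0.05515 s.
t = 69.4/5991 + 0.05515 = 0.06673 s.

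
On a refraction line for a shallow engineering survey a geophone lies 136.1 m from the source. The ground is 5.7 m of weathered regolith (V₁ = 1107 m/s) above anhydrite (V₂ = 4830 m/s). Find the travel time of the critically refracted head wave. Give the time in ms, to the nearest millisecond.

38 ms

t = x/V₂ + 2h·√(V₂²−V₁²)/(V₁V₂).
√(V₂²−V₁²) = √(4830²−1107²) = 4701.4 m/s; delay term = 2·5.7·4701.4/(1107·4830) = 0.01002 s.
t = 136.1/4830 + 0.01002 = 0.03820 s.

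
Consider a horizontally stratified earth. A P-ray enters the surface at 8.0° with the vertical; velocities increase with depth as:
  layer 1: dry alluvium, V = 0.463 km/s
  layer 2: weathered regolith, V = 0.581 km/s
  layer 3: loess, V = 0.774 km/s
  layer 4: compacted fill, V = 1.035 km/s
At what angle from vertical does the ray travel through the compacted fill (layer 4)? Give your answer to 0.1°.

Snell's law across each interface conserves sin θ / V, so sin θ_4 = V_4·sin θ₁/V₁.
sin θ_4 = 1.035 × sin 8.0° / 0.463 = 0.3111.
θ_4 = 18.13° from the vertical.

18.1°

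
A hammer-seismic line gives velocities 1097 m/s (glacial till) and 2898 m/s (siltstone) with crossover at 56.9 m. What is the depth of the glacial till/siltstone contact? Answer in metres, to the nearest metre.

h = (x_cross/2)·√((V₂−V₁)/(V₂+V₁)).
(V₂−V₁)/(V₂+V₁) = (2898−1097)/(2898+1097) = 0.4508; √ = 0.6714.
h = (56.9/2)·0.6714 = 19.10 m.

19 m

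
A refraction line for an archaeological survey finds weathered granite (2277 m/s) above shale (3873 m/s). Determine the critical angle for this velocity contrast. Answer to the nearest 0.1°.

36.0°

At critical incidence the refracted ray runs along the interface (θ₂ = 90°), so sin θ_c = V₁/V₂.
θ_c = arcsin(2277/3873) = arcsin 0.5879 = 36.01°.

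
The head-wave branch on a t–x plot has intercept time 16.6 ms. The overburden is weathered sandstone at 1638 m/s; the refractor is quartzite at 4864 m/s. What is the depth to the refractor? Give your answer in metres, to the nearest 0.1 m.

h = tᵢ·V₁·V₂ / (2·√(V₂²−V₁²)).
√(V₂²−V₁²) = √(4864² − 1638²) = 4579.9 m/s.
h = 0.0166 s × 1638 × 4864 / (2 × 4579.9) = 14.44 m.

14.4 m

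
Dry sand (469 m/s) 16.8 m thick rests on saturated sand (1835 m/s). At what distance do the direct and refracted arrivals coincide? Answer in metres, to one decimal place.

43.6 m

x_cross = 2h·√((V₂+V₁)/(V₂−V₁)).
(V₂+V₁)/(V₂−V₁) = (1835+469)/(1835−469) = 1.6867; √ = 1.2987.
x_cross = 2·16.8·1.2987 = 43.64 m.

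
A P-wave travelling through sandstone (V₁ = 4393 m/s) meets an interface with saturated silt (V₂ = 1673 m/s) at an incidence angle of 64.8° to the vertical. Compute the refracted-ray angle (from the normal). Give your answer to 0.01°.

sin θ₁/V₁ = sin θ₂/V₂ ⇒ sin θ₂ = 1673·sin 64.8°/4393 = 1673·0.9048/4393 = 0.3446.
θ₂ = sin⁻¹(0.3446) = 20.16° (from vertical).

20.16°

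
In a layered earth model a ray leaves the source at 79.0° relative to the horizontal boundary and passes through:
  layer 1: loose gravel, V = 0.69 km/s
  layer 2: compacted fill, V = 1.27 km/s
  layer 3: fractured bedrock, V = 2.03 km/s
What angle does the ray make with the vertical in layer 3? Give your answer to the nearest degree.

34°

From the normal: θ₁ = 90° − 79.0° = 11.0°.
Snell's law across each interface conserves sin θ / V, so sin θ_3 = V_3·sin θ₁/V₁.
sin θ_3 = 2.03 × sin 11.0° / 0.69 = 0.5614.
θ_3 = 34.15° from the vertical.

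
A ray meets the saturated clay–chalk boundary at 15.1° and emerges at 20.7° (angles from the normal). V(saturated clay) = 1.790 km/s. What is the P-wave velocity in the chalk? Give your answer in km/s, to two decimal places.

sin 15.1° = 0.2605; sin 20.7° = 0.3535.
V₂ = V₁·(sin θ₂/sin θ₁) = 1.790·(0.3535/0.2605) = 2.43 km/s.

2.43 km/s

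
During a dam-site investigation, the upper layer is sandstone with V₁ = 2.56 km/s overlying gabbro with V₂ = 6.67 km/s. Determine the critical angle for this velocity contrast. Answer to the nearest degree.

Critical incidence: sin θ_c = V₁/V₂ = 2.56/6.67 = 0.3838.
θ_c = arcsin 0.3838 = 22.57°.

23°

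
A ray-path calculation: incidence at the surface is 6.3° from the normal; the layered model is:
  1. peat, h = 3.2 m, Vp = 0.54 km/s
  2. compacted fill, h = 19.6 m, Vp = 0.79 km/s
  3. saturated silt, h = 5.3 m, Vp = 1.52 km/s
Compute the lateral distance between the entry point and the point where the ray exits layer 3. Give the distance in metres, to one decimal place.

Apply Snell's law at each interface; in layer i the horizontal offset is hᵢ·tan θᵢ.
Layer 1: θ = 6.30°; offset = 3.2·tan 6.30° = 0.353 m.
Layer 2: sin θ = 0.79·sin 6.3°/0.54 = 0.1605, θ = 9.24°; offset = 19.6·tan 9.24° = 3.188 m.
Layer 3: sin θ = 1.52·sin 6.3°/0.54 = 0.3089, θ = 17.99°; offset = 5.3·tan 17.99° = 1.721 m.
Total horizontal offset = 5.262 m.

5.3 m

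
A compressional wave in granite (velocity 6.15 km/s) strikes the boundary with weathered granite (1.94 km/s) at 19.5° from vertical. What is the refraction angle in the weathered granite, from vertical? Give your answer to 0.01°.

Snell's law: sin θ₂ = (V₂/V₁)·sin θ₁ = (1.94/6.15)·sin 19.5° = 0.1053.
θ₂ = sin⁻¹(0.1053) = 6.04° (from vertical).

6.04°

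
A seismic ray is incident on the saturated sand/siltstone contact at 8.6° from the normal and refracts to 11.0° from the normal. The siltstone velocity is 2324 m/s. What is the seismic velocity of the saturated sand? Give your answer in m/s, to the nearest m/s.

Snell's law: sin 8.6°/V₁ = sin 11.0°/V₂.
V₁ = V₂·sin 8.6°/sin 11.0° = 2324 × 0.7837 = 1821.30 m/s.

1821 m/s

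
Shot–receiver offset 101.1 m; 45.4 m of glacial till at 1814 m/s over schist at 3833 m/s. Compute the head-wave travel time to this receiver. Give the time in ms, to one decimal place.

70.5 ms

t = x/V₂ + 2h·√(V₂²−V₁²)/(V₁V₂).
√(V₂²−V₁²) = √(3833²−1814²) = 3376.6 m/s; delay term = 2·45.4·3376.6/(1814·3833) = 0.04409 s.
t = 101.1/3833 + 0.04409 = 0.07047 s.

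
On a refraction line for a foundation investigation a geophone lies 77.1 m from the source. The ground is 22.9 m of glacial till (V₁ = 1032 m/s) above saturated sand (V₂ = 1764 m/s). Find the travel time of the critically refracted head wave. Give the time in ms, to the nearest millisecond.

80 ms

θ_c = arcsin(V₁/V₂) = arcsin(1032/1764) = 35.81°, cos θ_c = 0.8110.
Intercept time tᵢ = 2h cos θ_c / V₁ = 2·22.9·0.8110/1032 = 0.03599 s.
t = x/V₂ + tᵢ = 77.1/1764 + 0.03599 = 0.07970 s.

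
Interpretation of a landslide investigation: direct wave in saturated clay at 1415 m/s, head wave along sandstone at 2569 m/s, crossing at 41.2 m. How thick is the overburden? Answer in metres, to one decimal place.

11.1 m

h = (x_cross/2)·√((V₂−V₁)/(V₂+V₁)).
(V₂−V₁)/(V₂+V₁) = (2569−1415)/(2569+1415) = 0.2897; √ = 0.5382.
h = (41.2/2)·0.5382 = 11.09 m.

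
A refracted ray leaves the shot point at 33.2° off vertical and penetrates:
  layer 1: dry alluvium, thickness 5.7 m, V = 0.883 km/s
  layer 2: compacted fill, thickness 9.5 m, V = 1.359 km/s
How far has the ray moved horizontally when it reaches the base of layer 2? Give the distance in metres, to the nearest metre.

Ray parameter p = sin 33.2° / 0.883 km/s = 6.2012e-01 s/km.
Layer 1: θ = 33.20°; offset = 5.7·tan 33.20° = 3.730 m.
Layer 2: sin θ = p·1.359 = 0.8427 → θ = 57.43°; offset = 9.5·tan 57.43° = 14.872 m.
Summing the layer offsets gives 18.602 m.

19 m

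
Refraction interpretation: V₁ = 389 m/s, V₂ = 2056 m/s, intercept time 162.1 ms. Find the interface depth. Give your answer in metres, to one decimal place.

h = tᵢ·V₁·V₂ / (2·√(V₂²−V₁²)).
√(V₂²−V₁²) = √(2056² − 389²) = 2018.9 m/s.
h = 0.1621 s × 389 × 2056 / (2 × 2018.9) = 32.11 m.

32.1 m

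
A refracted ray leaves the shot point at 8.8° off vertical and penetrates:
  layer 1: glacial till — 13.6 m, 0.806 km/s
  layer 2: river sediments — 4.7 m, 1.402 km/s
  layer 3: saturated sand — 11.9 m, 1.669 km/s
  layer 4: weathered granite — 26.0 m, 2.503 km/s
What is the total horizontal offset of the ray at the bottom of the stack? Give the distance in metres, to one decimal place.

Apply Snell's law at each interface; in layer i the horizontal offset is hᵢ·tan θᵢ.
Layer 1: θ = 8.80°; offset = 13.6·tan 8.80° = 2.105 m.
Layer 2: sin θ = 1.402·sin 8.8°/0.806 = 0.2661, θ = 15.43°; offset = 4.7·tan 15.43° = 1.298 m.
Layer 3: sin θ = 1.669·sin 8.8°/0.806 = 0.3168, θ = 18.47°; offset = 11.9·tan 18.47° = 3.975 m.
Layer 4: sin θ = 2.503·sin 8.8°/0.806 = 0.4751, θ = 28.37°; offset = 26.0·tan 28.37° = 14.038 m.
Total horizontal offset = 21.415 m.

21.4 m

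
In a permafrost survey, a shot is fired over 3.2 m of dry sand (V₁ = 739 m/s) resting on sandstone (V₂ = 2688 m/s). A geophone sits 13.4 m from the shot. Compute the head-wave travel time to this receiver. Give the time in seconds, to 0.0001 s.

0.0133 s

θ_c = arcsin(V₁/V₂) = arcsin(739/2688) = 15.96°, cos θ_c = 0.9615.
Intercept time tᵢ = 2h cos θ_c / V₁ = 2·3.2·0.9615/739 = 0.00833 s.
t = x/V₂ + tᵢ = 13.4/2688 + 0.00833 = 0.01331 s.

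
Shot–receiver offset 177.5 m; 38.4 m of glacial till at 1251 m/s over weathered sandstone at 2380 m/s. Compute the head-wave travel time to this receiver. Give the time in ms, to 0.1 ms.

θ_c = arcsin(V₁/V₂) = arcsin(1251/2380) = 31.71°, cos θ_c = 0.8507.
Intercept time tᵢ = 2h cos θ_c / V₁ = 2·38.4·0.8507/1251 = 0.05223 s.
t = x/V₂ + tᵢ = 177.5/2380 + 0.05223 = 0.12681 s.

126.8 ms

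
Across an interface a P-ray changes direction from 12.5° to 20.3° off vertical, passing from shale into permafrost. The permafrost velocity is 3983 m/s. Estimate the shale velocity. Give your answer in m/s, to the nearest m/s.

sin 12.5° = 0.2164; sin 20.3° = 0.3469.
V₁ = V₂·(sin θ₁/sin θ₂) = 3983·(0.2164/0.3469) = 2484.84 m/s.

2485 m/s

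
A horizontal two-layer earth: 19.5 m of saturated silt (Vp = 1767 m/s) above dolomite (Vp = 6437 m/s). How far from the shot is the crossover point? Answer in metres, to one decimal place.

51.7 m

x_cross = 2h·√((V₂+V₁)/(V₂−V₁)).
(V₂+V₁)/(V₂−V₁) = (6437+1767)/(6437−1767) = 1.7567; √ = 1.3254.
x_cross = 2·19.5·1.3254 = 51.69 m.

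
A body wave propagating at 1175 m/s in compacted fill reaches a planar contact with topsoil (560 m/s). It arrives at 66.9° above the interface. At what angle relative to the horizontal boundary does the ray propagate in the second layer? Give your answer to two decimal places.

79.22°

Angle from the normal: 90° − 66.9° = 23.1°.
Snell's law: sin θ₂ = (V₂/V₁)·sin θ₁ = (560/1175)·sin 23.1° = 0.1870.
θ₂ = arcsin 0.1870 = 10.78° from the normal.
From the interface: 90° − 10.78° = 79.22°.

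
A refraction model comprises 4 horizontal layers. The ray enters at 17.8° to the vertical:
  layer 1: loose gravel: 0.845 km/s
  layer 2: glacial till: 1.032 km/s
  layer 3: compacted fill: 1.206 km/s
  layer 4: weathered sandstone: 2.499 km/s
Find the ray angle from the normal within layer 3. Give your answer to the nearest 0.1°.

25.9°

Ray parameter p = sin 17.8° / 0.845 = 3.6177e-01 s/km.
sin θ_3 = p·V_3 = 3.6177e-01 × 1.206 = 0.4363.
θ_3 = 25.87° from the vertical.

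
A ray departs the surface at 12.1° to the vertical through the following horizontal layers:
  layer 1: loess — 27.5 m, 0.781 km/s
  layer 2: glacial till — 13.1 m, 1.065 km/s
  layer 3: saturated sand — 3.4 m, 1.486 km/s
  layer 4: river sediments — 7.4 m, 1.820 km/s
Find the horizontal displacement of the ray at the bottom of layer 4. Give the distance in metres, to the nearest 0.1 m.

15.4 m

Apply Snell's law at each interface; in layer i the horizontal offset is hᵢ·tan θᵢ.
Layer 1: θ = 12.10°; offset = 27.5·tan 12.10° = 5.895 m.
Layer 2: sin θ = 1.065·sin 12.1°/0.781 = 0.2858, θ = 16.61°; offset = 13.1·tan 16.61° = 3.908 m.
Layer 3: sin θ = 1.486·sin 12.1°/0.781 = 0.3988, θ = 23.51°; offset = 3.4·tan 23.51° = 1.479 m.
Layer 4: sin θ = 1.820·sin 12.1°/0.781 = 0.4885, θ = 29.24°; offset = 7.4·tan 29.24° = 4.143 m.
Total horizontal offset = 15.425 m.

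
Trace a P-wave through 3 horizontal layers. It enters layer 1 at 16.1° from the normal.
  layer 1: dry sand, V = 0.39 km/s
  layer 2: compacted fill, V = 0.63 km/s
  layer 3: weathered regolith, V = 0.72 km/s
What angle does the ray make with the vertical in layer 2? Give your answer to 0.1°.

Ray parameter p = sin 16.1° / 0.39 = 7.1106e-01 s/km.
sin θ_2 = p·V_2 = 7.1106e-01 × 0.63 = 0.4480.
θ_2 = 26.61° from the vertical.

26.6°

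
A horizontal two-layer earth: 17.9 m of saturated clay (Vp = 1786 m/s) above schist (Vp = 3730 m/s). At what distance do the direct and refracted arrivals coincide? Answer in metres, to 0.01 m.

60.30 m

θ_c = arcsin(1786/3730) = 28.61°, so cos θ_c = 0.8779 and tᵢ = 2h cos θ_c/V₁ = 0.0176 s.
At crossover x/V₁ = x/V₂ + tᵢ ⇒ x = tᵢ/(1/V₁ − 1/V₂) = 0.01760/(5.5991e-04 − 2.6810e-04) = 60.30 m.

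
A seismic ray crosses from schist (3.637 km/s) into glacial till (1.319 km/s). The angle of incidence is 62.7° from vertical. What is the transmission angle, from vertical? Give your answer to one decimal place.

18.8°

sin θ₁/V₁ = sin θ₂/V₂ ⇒ sin θ₂ = 1.319·sin 62.7°/3.637 = 1.319·0.8886/3.637 = 0.3223.
θ₂ = sin⁻¹(0.3223) = 18.80° (from vertical).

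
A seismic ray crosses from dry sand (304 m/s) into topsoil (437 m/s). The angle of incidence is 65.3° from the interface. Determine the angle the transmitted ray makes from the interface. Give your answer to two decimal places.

53.08°

Convert to the normal: θ₁ = 90° − 65.3° = 24.7°.
Snell's law: sin θ₂ = (V₂/V₁)·sin θ₁ = (437/304)·sin 24.7° = 0.6007.
θ₂ = arcsin 0.6007 = 36.92° from the normal.
From the interface: 90° − 36.92° = 53.08°.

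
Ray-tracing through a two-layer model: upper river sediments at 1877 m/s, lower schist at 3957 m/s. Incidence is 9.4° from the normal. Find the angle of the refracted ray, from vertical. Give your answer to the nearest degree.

20°

sin θ₁/V₁ = sin θ₂/V₂ ⇒ sin θ₂ = 3957·sin 9.4°/1877 = 3957·0.1633/1877 = 0.3443.
θ₂ = sin⁻¹(0.3443) = 20.14° (from vertical).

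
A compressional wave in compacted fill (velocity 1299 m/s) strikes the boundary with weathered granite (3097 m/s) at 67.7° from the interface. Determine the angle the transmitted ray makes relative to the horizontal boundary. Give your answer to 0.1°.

Angle from the normal: 90° − 67.7° = 22.3°.
Snell's law: sin θ₂ = (V₂/V₁)·sin θ₁ = (3097/1299)·sin 22.3° = 0.9047.
θ₂ = arcsin 0.9047 = 64.78° from the normal.
From the interface: 90° − 64.78° = 25.22°.

25.2°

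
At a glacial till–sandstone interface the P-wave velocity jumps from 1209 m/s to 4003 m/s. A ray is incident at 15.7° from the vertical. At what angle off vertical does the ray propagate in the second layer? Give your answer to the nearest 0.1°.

63.6°

Snell's law: sin θ₂ = (V₂/V₁)·sin θ₁ = (4003/1209)·sin 15.7° = 0.8960.
θ₂ = arcsin 0.8960 = 63.63° from the normal.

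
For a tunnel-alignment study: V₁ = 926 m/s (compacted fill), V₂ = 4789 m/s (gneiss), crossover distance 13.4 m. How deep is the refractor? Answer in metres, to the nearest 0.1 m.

h = (x_cross/2)·√((V₂−V₁)/(V₂+V₁)).
(V₂−V₁)/(V₂+V₁) = (4789−926)/(4789+926) = 0.6759; √ = 0.8222.
h = (13.4/2)·0.8222 = 5.51 m.

5.5 m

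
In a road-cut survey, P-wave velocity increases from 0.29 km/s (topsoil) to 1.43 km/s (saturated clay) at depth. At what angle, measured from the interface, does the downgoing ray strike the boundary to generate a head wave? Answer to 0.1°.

78.3°

At critical incidence the refracted ray runs along the interface (θ₂ = 90°), so sin θ_c = V₁/V₂.
θ_c = arcsin(0.29/1.43) = arcsin 0.2028 = 11.70°.
Measured from the interface: 90° − 11.70° = 78.30°.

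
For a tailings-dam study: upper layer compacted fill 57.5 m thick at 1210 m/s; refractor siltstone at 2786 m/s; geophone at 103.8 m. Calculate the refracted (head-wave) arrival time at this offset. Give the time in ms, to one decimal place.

t = x/V₂ + 2h·√(V₂²−V₁²)/(V₁V₂).
√(V₂²−V₁²) = √(2786²−1210²) = 2509.5 m/s; delay term = 2·57.5·2509.5/(1210·2786) = 0.08561 s.
t = 103.8/2786 + 0.08561 = 0.12287 s.

122.9 ms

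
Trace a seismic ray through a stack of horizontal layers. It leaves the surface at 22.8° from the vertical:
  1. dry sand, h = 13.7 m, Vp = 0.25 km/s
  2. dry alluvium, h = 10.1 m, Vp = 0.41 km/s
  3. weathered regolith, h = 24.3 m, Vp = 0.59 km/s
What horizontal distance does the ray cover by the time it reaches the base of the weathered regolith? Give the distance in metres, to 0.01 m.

Apply Snell's law at each interface; in layer i the horizontal offset is hᵢ·tan θᵢ.
Layer 1: θ = 22.80°; offset = 13.7·tan 22.80° = 5.7589 m.
Layer 2: sin θ = 0.41·sin 22.8°/0.25 = 0.6355, θ = 39.46°; offset = 10.1·tan 39.46° = 8.3137 m.
Layer 3: sin θ = 0.59·sin 22.8°/0.25 = 0.9145, θ = 66.14°; offset = 24.3·tan 66.14° = 54.9397 m.
Total horizontal offset = 69.0123 m.

69.01 m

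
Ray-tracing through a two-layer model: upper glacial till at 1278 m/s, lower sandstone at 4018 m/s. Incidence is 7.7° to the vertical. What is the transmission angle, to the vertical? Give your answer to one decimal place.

Snell's law: sin θ₂ = (V₂/V₁)·sin θ₁ = (4018/1278)·sin 7.7° = 0.4212.
θ₂ = arcsin 0.4212 = 24.91° from the normal.

24.9°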